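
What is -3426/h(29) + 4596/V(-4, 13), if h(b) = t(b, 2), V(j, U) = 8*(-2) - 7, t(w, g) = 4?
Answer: -48591/46 ≈ -1056.3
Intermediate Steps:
V(j, U) = -23 (V(j, U) = -16 - 7 = -23)
h(b) = 4
-3426/h(29) + 4596/V(-4, 13) = -3426/4 + 4596/(-23) = -3426*¼ + 4596*(-1/23) = -1713/2 - 4596/23 = -48591/46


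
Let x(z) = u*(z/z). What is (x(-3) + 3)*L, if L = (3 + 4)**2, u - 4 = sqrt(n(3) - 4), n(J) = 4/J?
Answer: 343 + 98*I*sqrt(6)/3 ≈ 343.0 + 80.017*I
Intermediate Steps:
u = 4 + 2*I*sqrt(6)/3 (u = 4 + sqrt(4/3 - 4) = 4 + sqrt(-8/3) = 4 + 2*I*sqrt(6)/3 ≈ 4.0 + 1.633*I)
x(z) = 4 + 2*I*sqrt(6)/3 (x(z) = (4 + 2*I*sqrt(6)/3)*(z/z) = (4 + 2*I*sqrt(6)/3)*1 = 4 + 2*I*sqrt(6)/3)
L = 49 (L = 7**2 = 49)
(x(-3) + 3)*L = ((4 + 2*I*sqrt(6)/3) + 3)*49 = (7 + 2*I*sqrt(6)/3)*49 = 343 + 98*I*sqrt(6)/3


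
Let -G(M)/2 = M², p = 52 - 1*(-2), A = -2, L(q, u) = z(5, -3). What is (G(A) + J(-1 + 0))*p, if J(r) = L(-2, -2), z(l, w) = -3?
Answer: -594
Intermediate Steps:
L(q, u) = -3
J(r) = -3
p = 54 (p = 52 + 2 = 54)
G(M) = -2*M²
(G(A) + J(-1 + 0))*p = (-2*(-2)² - 3)*54 = (-2*4 - 3)*54 = (-8 - 3)*54 = -11*54 = -594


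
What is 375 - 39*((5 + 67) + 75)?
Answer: -5358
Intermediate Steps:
375 - 39*((5 + 67) + 75) = 375 - 39*(72 + 75) = 375 - 39*147 = 375 - 5733 = -5358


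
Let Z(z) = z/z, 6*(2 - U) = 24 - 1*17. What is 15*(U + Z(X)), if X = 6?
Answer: 55/2 ≈ 27.500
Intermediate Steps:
U = 5/6 (U = 2 - (24 - 1*17)/6 = 2 - (24 - 17)/6 = 2 - 1/6*7 = 2 - 7/6 = 5/6 ≈ 0.83333)
Z(z) = 1
15*(U + Z(X)) = 15*(5/6 + 1) = 15*(11/6) = 55/2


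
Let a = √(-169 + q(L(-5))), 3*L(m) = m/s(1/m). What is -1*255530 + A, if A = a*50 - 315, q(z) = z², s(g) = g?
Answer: -255845 + 400*I*√14/3 ≈ -2.5585e+5 + 498.89*I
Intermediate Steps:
L(m) = m²/3 (L(m) = (m/((1/m)))/3 = (m/(1/m))/3 = (m*m)/3 = m²/3)
a = 8*I*√14/3 (a = √(-169 + ((⅓)*(-5)²)²) = √(-169 + ((⅓)*25)²) = √(-169 + (25/3)²) = √(-169 + 625/9) = √(-896/9) = 8*I*√14/3 ≈ 9.9778*I)
A = -315 + 400*I*√14/3 (A = (8*I*√14/3)*50 - 315 = 400*I*√14/3 - 315 = -315 + 400*I*√14/3 ≈ -315.0 + 498.89*I)
-1*255530 + A = -1*255530 + (-315 + 400*I*√14/3) = -255530 + (-315 + 400*I*√14/3) = -255845 + 400*I*√14/3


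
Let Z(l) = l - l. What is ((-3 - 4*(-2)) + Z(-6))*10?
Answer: 50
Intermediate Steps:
Z(l) = 0
((-3 - 4*(-2)) + Z(-6))*10 = ((-3 - 4*(-2)) + 0)*10 = ((-3 + 8) + 0)*10 = (5 + 0)*10 = 5*10 = 50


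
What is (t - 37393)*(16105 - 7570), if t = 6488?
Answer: -263774175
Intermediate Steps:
(t - 37393)*(16105 - 7570) = (6488 - 37393)*(16105 - 7570) = -30905*8535 = -263774175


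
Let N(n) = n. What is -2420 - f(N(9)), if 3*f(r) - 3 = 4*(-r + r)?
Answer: -2421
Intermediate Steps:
f(r) = 1 (f(r) = 1 + (4*(-r + r))/3 = 1 + (4*0)/3 = 1 + (⅓)*0 = 1 + 0 = 1)
-2420 - f(N(9)) = -2420 - 1*1 = -2420 - 1 = -2421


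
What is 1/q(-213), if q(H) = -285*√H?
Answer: I*√213/60705 ≈ 0.00024042*I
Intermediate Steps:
1/q(-213) = 1/(-285*I*√213) = I*√213/60705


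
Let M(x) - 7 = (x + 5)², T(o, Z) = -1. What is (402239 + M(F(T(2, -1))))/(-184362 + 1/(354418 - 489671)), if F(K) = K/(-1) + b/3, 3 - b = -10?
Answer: -489774782275/224419622283 ≈ -2.1824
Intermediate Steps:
b = 13 (b = 3 - 1*(-10) = 3 + 10 = 13)
F(K) = 13/3 - K (F(K) = K/(-1) + 13/3 = K*(-1) + 13*(⅓) = -K + 13/3 = 13/3 - K)
M(x) = 7 + (5 + x)² (M(x) = 7 + (x + 5)² = 7 + (5 + x)²)
(402239 + M(F(T(2, -1))))/(-184362 + 1/(354418 - 489671)) = (402239 + (7 + (5 + (13/3 - 1*(-1)))²))/(-184362 + 1/(354418 - 489671)) = (402239 + (7 + (5 + (13/3 + 1))²))/(-184362 + 1/(-135253)) = (402239 + (7 + (5 + 16/3)²))/(-184362 - 1/135253) = (402239 + (7 + (31/3)²))/(-24935513587/135253) = (402239 + (7 + 961/9))*(-135253/24935513587) = (402239 + 1024/9)*(-135253/24935513587) = (3621175/9)*(-135253/24935513587) = -489774782275/224419622283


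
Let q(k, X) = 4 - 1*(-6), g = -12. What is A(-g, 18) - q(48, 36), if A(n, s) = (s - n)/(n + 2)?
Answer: -67/7 ≈ -9.5714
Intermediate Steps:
q(k, X) = 10 (q(k, X) = 4 + 6 = 10)
A(n, s) = (s - n)/(2 + n)
A(-g, 18) - q(48, 36) = (18 - (-1)*(-12))/(2 - 1*(-12)) - 1*10 = (18 - 1*12)/(2 + 12) - 10 = (18 - 12)/14 - 10 = (1/14)*6 - 10 = 3/7 - 10 = -67/7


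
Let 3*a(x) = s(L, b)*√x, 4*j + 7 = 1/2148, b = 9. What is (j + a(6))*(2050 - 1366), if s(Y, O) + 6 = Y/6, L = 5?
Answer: -856995/716 - 1178*√6 ≈ -4082.4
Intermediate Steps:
s(Y, O) = -6 + Y/6
j = -15035/8592 (j = -7/4 + (¼)/2148 = -7/4 + (¼)*(1/2148) = -7/4 + 1/8592 = -15035/8592 ≈ -1.7499)
a(x) = -31*√x/18 (a(x) = ((-6 + (⅙)*5)*√x)/3 = ((-6 + ⅚)*√x)/3 = (-31*√x/6)/3 = -31*√x/18)
(j + a(6))*(2050 - 1366) = (-15035/8592 - 31*√6/18)*(2050 - 1366) = (-15035/8592 - 31*√6/18)*684 = -856995/716 - 1178*√6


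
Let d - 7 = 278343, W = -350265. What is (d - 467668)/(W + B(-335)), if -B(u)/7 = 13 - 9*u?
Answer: 189318/371461 ≈ 0.50966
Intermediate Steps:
d = 278350 (d = 7 + 278343 = 278350)
B(u) = -91 + 63*u (B(u) = -7*(13 - 9*u) = -91 + 63*u)
(d - 467668)/(W + B(-335)) = (278350 - 467668)/(-350265 + (-91 + 63*(-335))) = -189318/(-350265 + (-91 - 21105)) = -189318/(-350265 - 21196) = -189318/(-371461) = -189318*(-1/371461) = 189318/371461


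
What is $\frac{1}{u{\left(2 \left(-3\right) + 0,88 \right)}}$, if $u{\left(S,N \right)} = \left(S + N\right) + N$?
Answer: $\frac{1}{170} \approx 0.0058824$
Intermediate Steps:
$u{\left(S,N \right)} = S + 2 N$ ($u{\left(S,N \right)} = \left(N + S\right) + N = S + 2 N$)
$\frac{1}{u{\left(2 \left(-3\right) + 0,88 \right)}} = \frac{1}{\left(2 \left(-3\right) + 0\right) + 2 \cdot 88} = \frac{1}{\left(-6 + 0\right) + 176} = \frac{1}{-6 + 176} = \frac{1}{170}$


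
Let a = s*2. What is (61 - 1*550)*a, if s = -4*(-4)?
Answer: -15648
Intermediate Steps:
s = 16
a = 32 (a = 16*2 = 32)
(61 - 1*550)*a = (61 - 1*550)*32 = (61 - 550)*32 = -489*32 = -15648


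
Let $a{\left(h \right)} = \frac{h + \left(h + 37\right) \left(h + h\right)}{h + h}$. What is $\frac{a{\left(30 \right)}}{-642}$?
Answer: $- \frac{45}{428} \approx -0.10514$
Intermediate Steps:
$a{\left(h \right)} = \frac{h + 2 h \left(37 + h\right)}{2 h}$ ($a{\left(h \right)} = \frac{h + \left(37 + h\right) 2 h}{2 h} = \left(h + 2 h \left(37 + h\right)\right) \frac{1}{2 h} = \frac{h + 2 h \left(37 + h\right)}{2 h}$)
$\frac{a{\left(30 \right)}}{-642} = \frac{\frac{75}{2} + 30}{-642} = \frac{135}{2} \left(- \frac{1}{642}\right) = - \frac{45}{428}$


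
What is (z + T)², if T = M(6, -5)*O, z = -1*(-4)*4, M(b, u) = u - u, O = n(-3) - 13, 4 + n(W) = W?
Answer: 256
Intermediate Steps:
n(W) = -4 + W
O = -20 (O = (-4 - 3) - 13 = -7 - 13 = -20)
M(b, u) = 0
z = 16 (z = 4*4 = 16)
T = 0 (T = 0*(-20) = 0)
(z + T)² = (16 + 0)² = 16² = 256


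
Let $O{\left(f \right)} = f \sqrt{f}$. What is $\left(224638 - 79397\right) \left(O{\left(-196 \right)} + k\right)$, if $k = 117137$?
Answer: $17013095017 - 398541304 i \approx 1.7013 \cdot 10^{10} - 3.9854 \cdot 10^{8} i$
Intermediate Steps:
$O{\left(f \right)} = f^{\frac{3}{2}}$
$\left(224638 - 79397\right) \left(O{\left(-196 \right)} + k\right) = \left(224638 - 79397\right) \left(\left(-196\right)^{\frac{3}{2}} + 117137\right) = 145241 \left(- 2744 i + 117137\right) = 145241 \left(117137 - 2744 i\right) = 17013095017 - 398541304 i$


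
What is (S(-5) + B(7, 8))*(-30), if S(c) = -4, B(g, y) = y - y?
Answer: 120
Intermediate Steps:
B(g, y) = 0
(S(-5) + B(7, 8))*(-30) = (-4 + 0)*(-30) = -4*(-30) = 120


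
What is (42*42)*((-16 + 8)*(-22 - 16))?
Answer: 536256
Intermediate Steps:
(42*42)*((-16 + 8)*(-22 - 16)) = 1764*(-8*(-38)) = 1764*304 = 536256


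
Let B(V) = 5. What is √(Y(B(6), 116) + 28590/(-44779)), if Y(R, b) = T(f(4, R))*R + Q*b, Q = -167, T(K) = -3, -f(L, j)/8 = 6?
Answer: I*√38875294682077/44779 ≈ 139.24*I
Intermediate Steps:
f(L, j) = -48 (f(L, j) = -8*6 = -48)
Y(R, b) = -167*b - 3*R (Y(R, b) = -3*R - 167*b = -167*b - 3*R)
√(Y(B(6), 116) + 28590/(-44779)) = √((-167*116 - 3*5) + 28590/(-44779)) = √((-19372 - 15) + 28590*(-1/44779)) = √(-19387 - 28590/44779) = √(-868159063/44779) = I*√38875294682077/44779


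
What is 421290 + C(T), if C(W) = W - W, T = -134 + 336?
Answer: 421290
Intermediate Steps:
T = 202
C(W) = 0
421290 + C(T) = 421290 + 0 = 421290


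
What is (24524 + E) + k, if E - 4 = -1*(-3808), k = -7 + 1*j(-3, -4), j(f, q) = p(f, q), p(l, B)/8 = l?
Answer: 28305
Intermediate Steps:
p(l, B) = 8*l
j(f, q) = 8*f
k = -31 (k = -7 + 1*(8*(-3)) = -7 + 1*(-24) = -7 - 24 = -31)
E = 3812 (E = 4 - 1*(-3808) = 4 + 3808 = 3812)
(24524 + E) + k = (24524 + 3812) - 31 = 28336 - 31 = 28305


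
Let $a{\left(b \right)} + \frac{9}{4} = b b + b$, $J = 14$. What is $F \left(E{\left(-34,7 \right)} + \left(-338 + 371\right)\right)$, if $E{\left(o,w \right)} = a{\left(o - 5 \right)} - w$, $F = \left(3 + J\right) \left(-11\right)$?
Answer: $- \frac{1126301}{4} \approx -2.8158 \cdot 10^{5}$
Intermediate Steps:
$F = -187$ ($F = \left(3 + 14\right) \left(-11\right) = 17 \left(-11\right) = -187$)
$a{\left(b \right)} = - \frac{9}{4} + b + b^{2}$ ($a{\left(b \right)} = - \frac{9}{4} + \left(b b + b\right) = - \frac{9}{4} + \left(b^{2} + b\right) = - \frac{9}{4} + \left(b + b^{2}\right) = - \frac{9}{4} + b + b^{2}$)
$E{\left(o,w \right)} = - \frac{29}{4} + o + \left(-5 + o\right)^{2} - w$ ($E{\left(o,w \right)} = \left(- \frac{9}{4} + \left(o - 5\right) + \left(o - 5\right)^{2}\right) - w = \left(- \frac{9}{4} + \left(-5 + o\right) + \left(-5 + o\right)^{2}\right) - w = \left(- \frac{29}{4} + o + \left(-5 + o\right)^{2}\right) - w = - \frac{29}{4} + o + \left(-5 + o\right)^{2} - w$)
$F \left(E{\left(-34,7 \right)} + \left(-338 + 371\right)\right) = - 187 \left(\left(\frac{71}{4} + \left(-34\right)^{2} - 7 - -306\right) + \left(-338 + 371\right)\right) = - 187 \left(\left(\frac{71}{4} + 1156 - 7 + 306\right) + 33\right) = - 187 \left(\frac{5891}{4} + 33\right) = \left(-187\right) \frac{6023}{4} = - \frac{1126301}{4}$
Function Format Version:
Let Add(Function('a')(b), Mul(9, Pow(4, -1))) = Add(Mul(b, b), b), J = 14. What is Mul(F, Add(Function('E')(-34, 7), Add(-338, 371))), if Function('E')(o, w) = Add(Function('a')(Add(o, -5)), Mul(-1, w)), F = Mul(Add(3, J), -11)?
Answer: Rational(-1126301, 4) ≈ -2.8158e+5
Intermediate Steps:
F = -187 (F = Mul(Add(3, 14), -11) = Mul(17, -11) = -187)
Function('a')(b) = Add(Rational(-9, 4), b, Pow(b, 2)) (Function('a')(b) = Add(Rational(-9, 4), Add(Mul(b, b), b)) = Add(Rational(-9, 4), Add(Pow(b, 2), b)) = Add(Rational(-9, 4), Add(b, Pow(b, 2))) = Add(Rational(-9, 4), b, Pow(b, 2)))
Function('E')(o, w) = Add(Rational(-29, 4), o, Pow(Add(-5, o), 2), Mul(-1, w)) (Function('E')(o, w) = Add(Add(Rational(-9, 4), Add(o, -5), Pow(Add(o, -5), 2)), Mul(-1, w)) = Add(Add(Rational(-9, 4), Add(-5, o), Pow(Add(-5, o), 2)), Mul(-1, w)) = Add(Add(Rational(-29, 4), o, Pow(Add(-5, o), 2)), Mul(-1, w)) = Add(Rational(-29, 4), o, Pow(Add(-5, o), 2), Mul(-1, w)))
Mul(F, Add(Function('E')(-34, 7), Add(-338, 371))) = Mul(-187, Add(Add(Rational(71, 4), Pow(-34, 2), Mul(-1, 7), Mul(-9, -34)), Add(-338, 371))) = Mul(-187, Add(Add(Rational(71, 4), 1156, -7, 306), 33)) = Mul(-187, Add(Rational(5891, 4), 33)) = Mul(-187, Rational(6023, 4)) = Rational(-1126301, 4)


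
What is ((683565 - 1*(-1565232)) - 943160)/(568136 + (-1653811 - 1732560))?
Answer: -1305637/2818235 ≈ -0.46328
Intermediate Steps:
((683565 - 1*(-1565232)) - 943160)/(568136 + (-1653811 - 1732560)) = ((683565 + 1565232) - 943160)/(568136 - 3386371) = (2248797 - 943160)/(-2818235) = 1305637*(-1/2818235) = -1305637/2818235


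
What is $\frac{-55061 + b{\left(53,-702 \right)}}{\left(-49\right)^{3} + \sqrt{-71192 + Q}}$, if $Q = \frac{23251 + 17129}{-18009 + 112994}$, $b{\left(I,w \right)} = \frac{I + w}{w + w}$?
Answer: $\frac{4936427634636421}{10547822190822228} + \frac{170070989 i \sqrt{53082734159}}{36917377667877798} \approx 0.468 + 0.0010614 i$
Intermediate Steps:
$b{\left(I,w \right)} = \frac{I + w}{2 w}$
$Q = \frac{8076}{18997}$ ($Q = \frac{40380}{94985} = 40380 \cdot \frac{1}{94985} = \frac{8076}{18997} \approx 0.42512$)
$\frac{-55061 + b{\left(53,-702 \right)}}{\left(-49\right)^{3} + \sqrt{-71192 + Q}} = \frac{-55061 + \frac{53 - 702}{2 \left(-702\right)}}{\left(-49\right)^{3} + \sqrt{-71192 + \frac{8076}{18997}}} = \frac{-55061 + \frac{1}{2} \left(- \frac{1}{702}\right) \left(-649\right)}{-117649 + \sqrt{- \frac{1352426348}{18997}}} = \frac{-55061 + \frac{649}{1404}}{-117649 + \frac{2 i \sqrt{53082734159}}{1727}} = - \frac{77304995}{1404 \left(-117649 + \frac{2 i \sqrt{53082734159}}{1727}\right)}$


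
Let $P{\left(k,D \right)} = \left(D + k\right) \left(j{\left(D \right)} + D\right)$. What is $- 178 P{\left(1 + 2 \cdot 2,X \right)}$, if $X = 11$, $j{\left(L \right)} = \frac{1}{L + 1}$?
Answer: $- \frac{94696}{3} \approx -31565.0$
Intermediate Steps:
$j{\left(L \right)} = \frac{1}{1 + L}$
$P{\left(k,D \right)} = \left(D + k\right) \left(D + \frac{1}{1 + D}\right)$ ($P{\left(k,D \right)} = \left(D + k\right) \left(\frac{1}{1 + D} + D\right) = \left(D + k\right) \left(D + \frac{1}{1 + D}\right)$)
$- 178 P{\left(1 + 2 \cdot 2,X \right)} = - 178 \frac{11 + \left(1 + 2 \cdot 2\right) + 11 \left(1 + 11\right) \left(11 + \left(1 + 2 \cdot 2\right)\right)}{1 + 11} = - 178 \frac{11 + \left(1 + 4\right) + 11 \cdot 12 \left(11 + \left(1 + 4\right)\right)}{12} = - 178 \frac{11 + 5 + 11 \cdot 12 \left(11 + 5\right)}{12} = - 178 \frac{11 + 5 + 11 \cdot 12 \cdot 16}{12} = - 178 \frac{11 + 5 + 2112}{12} = - 178 \cdot \frac{1}{12} \cdot 2128 = \left(-178\right) \frac{532}{3} = - \frac{94696}{3}$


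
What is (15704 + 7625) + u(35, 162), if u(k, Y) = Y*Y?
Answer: 49573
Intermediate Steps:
u(k, Y) = Y²
(15704 + 7625) + u(35, 162) = (15704 + 7625) + 162² = 23329 + 26244 = 49573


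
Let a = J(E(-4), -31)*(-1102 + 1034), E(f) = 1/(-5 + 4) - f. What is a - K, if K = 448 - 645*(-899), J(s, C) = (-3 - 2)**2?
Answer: -582003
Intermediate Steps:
E(f) = -1 - f (E(f) = 1/(-1) - f = -1 - f)
J(s, C) = 25 (J(s, C) = (-5)**2 = 25)
a = -1700 (a = 25*(-1102 + 1034) = 25*(-68) = -1700)
K = 580303 (K = 448 + 579855 = 580303)
a - K = -1700 - 1*580303 = -1700 - 580303 = -582003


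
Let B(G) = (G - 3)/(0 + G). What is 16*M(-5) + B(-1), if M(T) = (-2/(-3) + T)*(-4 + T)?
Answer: 628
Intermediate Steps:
B(G) = (-3 + G)/G
M(T) = (-4 + T)*(⅔ + T) (M(T) = (-2*(-⅓) + T)*(-4 + T) = (⅔ + T)*(-4 + T) = (-4 + T)*(⅔ + T))
16*M(-5) + B(-1) = 16*(-8/3 + (-5)² - 10/3*(-5)) + (-3 - 1)/(-1) = 16*(-8/3 + 25 + 50/3) - 1*(-4) = 16*39 + 4 = 624 + 4 = 628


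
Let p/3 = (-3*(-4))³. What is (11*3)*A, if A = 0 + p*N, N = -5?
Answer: -855360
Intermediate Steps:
p = 5184 (p = 3*(-3*(-4))³ = 3*12³ = 3*1728 = 5184)
A = -25920 (A = 0 + 5184*(-5) = 0 - 25920 = -25920)
(11*3)*A = (11*3)*(-25920) = 33*(-25920) = -855360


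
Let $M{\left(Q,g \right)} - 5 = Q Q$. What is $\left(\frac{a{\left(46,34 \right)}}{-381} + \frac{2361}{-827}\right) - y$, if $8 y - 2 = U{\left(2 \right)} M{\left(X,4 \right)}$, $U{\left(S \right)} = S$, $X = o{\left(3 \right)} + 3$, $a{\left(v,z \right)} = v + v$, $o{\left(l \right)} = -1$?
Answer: $- \frac{3526685}{630174} \approx -5.5964$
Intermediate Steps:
$a{\left(v,z \right)} = 2 v$
$X = 2$ ($X = -1 + 3 = 2$)
$M{\left(Q,g \right)} = 5 + Q^{2}$ ($M{\left(Q,g \right)} = 5 + Q Q = 5 + Q^{2}$)
$y = \frac{5}{2}$ ($y = \frac{1}{4} + \frac{2 \left(5 + 2^{2}\right)}{8} = \frac{1}{4} + \frac{2 \left(5 + 4\right)}{8} = \frac{1}{4} + \frac{2 \cdot 9}{8} = \frac{1}{4} + \frac{1}{8} \cdot 18 = \frac{1}{4} + \frac{9}{4} = \frac{5}{2} \approx 2.5$)
$\left(\frac{a{\left(46,34 \right)}}{-381} + \frac{2361}{-827}\right) - y = \left(\frac{2 \cdot 46}{-381} + \frac{2361}{-827}\right) - \frac{5}{2} = \left(92 \left(- \frac{1}{381}\right) + 2361 \left(- \frac{1}{827}\right)\right) - \frac{5}{2} = \left(- \frac{92}{381} - \frac{2361}{827}\right) - \frac{5}{2} = - \frac{975625}{315087} - \frac{5}{2} = - \frac{3526685}{630174}$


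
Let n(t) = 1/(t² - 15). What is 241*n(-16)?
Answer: 1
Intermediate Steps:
n(t) = 1/(-15 + t²)
241*n(-16) = 241/(-15 + (-16)²) = 241/(-15 + 256) = 241/241 = 241*(1/241) = 1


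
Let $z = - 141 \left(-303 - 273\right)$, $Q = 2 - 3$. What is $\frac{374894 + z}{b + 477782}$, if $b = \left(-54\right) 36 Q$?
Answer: $\frac{228055}{239863} \approx 0.95077$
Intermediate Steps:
$Q = -1$ ($Q = 2 - 3 = -1$)
$z = 81216$ ($z = \left(-141\right) \left(-576\right) = 81216$)
$b = 1944$ ($b = \left(-54\right) 36 \left(-1\right) = \left(-1944\right) \left(-1\right) = 1944$)
$\frac{374894 + z}{b + 477782} = \frac{374894 + 81216}{1944 + 477782} = \frac{456110}{479726} = 456110 \cdot \frac{1}{479726} = \frac{228055}{239863}$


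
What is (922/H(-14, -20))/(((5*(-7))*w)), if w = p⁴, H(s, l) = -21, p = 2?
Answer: 461/5880 ≈ 0.078401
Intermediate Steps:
w = 16 (w = 2⁴ = 16)
(922/H(-14, -20))/(((5*(-7))*w)) = (922/(-21))/(((5*(-7))*16)) = (922*(-1/21))/((-35*16)) = -922/21/(-560) = -922/21*(-1/560) = 461/5880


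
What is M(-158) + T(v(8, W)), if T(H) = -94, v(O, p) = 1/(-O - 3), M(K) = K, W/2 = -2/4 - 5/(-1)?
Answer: -252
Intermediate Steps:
W = 9 (W = 2*(-2/4 - 5/(-1)) = 2*(-2*¼ - 5*(-1)) = 2*(-½ + 5) = 2*(9/2) = 9)
v(O, p) = 1/(-3 - O)
M(-158) + T(v(8, W)) = -158 - 94 = -252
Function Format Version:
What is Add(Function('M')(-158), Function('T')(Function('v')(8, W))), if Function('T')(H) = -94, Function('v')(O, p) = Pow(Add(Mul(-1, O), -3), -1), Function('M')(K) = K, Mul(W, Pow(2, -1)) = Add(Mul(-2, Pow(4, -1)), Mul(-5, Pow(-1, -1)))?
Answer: -252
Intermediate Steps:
W = 9 (W = Mul(2, Add(Mul(-2, Pow(4, -1)), Mul(-5, Pow(-1, -1)))) = Mul(2, Add(Mul(-2, Rational(1, 4)), Mul(-5, -1))) = Mul(2, Add(Rational(-1, 2), 5)) = Mul(2, Rational(9, 2)) = 9)
Function('v')(O, p) = Pow(Add(-3, Mul(-1, O)), -1)
Add(Function('M')(-158), Function('T')(Function('v')(8, W))) = Add(-158, -94) = -252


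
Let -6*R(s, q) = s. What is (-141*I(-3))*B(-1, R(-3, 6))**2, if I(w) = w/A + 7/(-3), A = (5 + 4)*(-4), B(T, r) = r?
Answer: 1269/16 ≈ 79.313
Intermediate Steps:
R(s, q) = -s/6
A = -36 (A = 9*(-4) = -36)
I(w) = -7/3 - w/36 (I(w) = w/(-36) + 7/(-3) = w*(-1/36) + 7*(-1/3) = -w/36 - 7/3 = -7/3 - w/36)
(-141*I(-3))*B(-1, R(-3, 6))**2 = (-141*(-7/3 - 1/36*(-3)))*(-1/6*(-3))**2 = (-141*(-7/3 + 1/12))*(1/2)**2 = -141*(-9/4)*(1/4) = (1269/4)*(1/4) = 1269/16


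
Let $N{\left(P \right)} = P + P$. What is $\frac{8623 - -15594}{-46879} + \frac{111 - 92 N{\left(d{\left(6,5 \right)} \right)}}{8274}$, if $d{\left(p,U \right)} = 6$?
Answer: $- \frac{11758205}{18470326} \approx -0.6366$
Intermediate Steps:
$N{\left(P \right)} = 2 P$
$\frac{8623 - -15594}{-46879} + \frac{111 - 92 N{\left(d{\left(6,5 \right)} \right)}}{8274} = \frac{8623 - -15594}{-46879} + \frac{111 - 92 \cdot 2 \cdot 6}{8274} = \left(8623 + 15594\right) \left(- \frac{1}{46879}\right) + \left(111 - 1104\right) \frac{1}{8274} = 24217 \left(- \frac{1}{46879}\right) + \left(111 - 1104\right) \frac{1}{8274} = - \frac{24217}{46879} - \frac{331}{2758} = - \frac{11758205}{18470326}$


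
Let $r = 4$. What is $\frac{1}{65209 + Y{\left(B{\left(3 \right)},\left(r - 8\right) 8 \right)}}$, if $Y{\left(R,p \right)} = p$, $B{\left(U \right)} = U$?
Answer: $\frac{1}{65177} \approx 1.5343 \cdot 10^{-5}$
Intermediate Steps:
$\frac{1}{65209 + Y{\left(B{\left(3 \right)},\left(r - 8\right) 8 \right)}} = \frac{1}{65209 + \left(4 - 8\right) 8} = \frac{1}{65209 - 32} = \frac{1}{65177}$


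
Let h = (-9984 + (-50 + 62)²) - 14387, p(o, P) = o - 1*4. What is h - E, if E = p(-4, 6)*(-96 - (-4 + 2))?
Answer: -24979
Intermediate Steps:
p(o, P) = -4 + o (p(o, P) = o - 4 = -4 + o)
E = 752 (E = (-4 - 4)*(-96 - (-4 + 2)) = -8*(-96 - 1*(-2)) = -8*(-96 + 2) = -8*(-94) = 752)
h = -24227 (h = (-9984 + 12²) - 14387 = (-9984 + 144) - 14387 = -9840 - 14387 = -24227)
h - E = -24227 - 1*752 = -24227 - 752 = -24979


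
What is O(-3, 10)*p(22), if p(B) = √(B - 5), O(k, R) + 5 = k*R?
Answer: -35*√17 ≈ -144.31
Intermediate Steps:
O(k, R) = -5 + R*k (O(k, R) = -5 + k*R = -5 + R*k)
p(B) = √(-5 + B)
O(-3, 10)*p(22) = (-5 + 10*(-3))*√(-5 + 22) = (-5 - 30)*√17 = -35*√17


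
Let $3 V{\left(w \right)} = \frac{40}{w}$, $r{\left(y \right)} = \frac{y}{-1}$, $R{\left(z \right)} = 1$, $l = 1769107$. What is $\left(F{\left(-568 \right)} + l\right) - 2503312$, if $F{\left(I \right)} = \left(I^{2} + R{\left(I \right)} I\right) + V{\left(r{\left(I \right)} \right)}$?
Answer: $- \frac{87787732}{213} \approx -4.1215 \cdot 10^{5}$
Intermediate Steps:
$r{\left(y \right)} = - y$ ($r{\left(y \right)} = y \left(-1\right) = - y$)
$V{\left(w \right)} = \frac{40}{3 w}$ ($V{\left(w \right)} = \frac{40 \frac{1}{w}}{3} = \frac{40}{3 w}$)
$F{\left(I \right)} = I + I^{2} - \frac{40}{3 I}$ ($F{\left(I \right)} = \left(I^{2} + 1 I\right) + \frac{40}{3 \left(- I\right)} = \left(I^{2} + I\right) + \frac{40 \left(- \frac{1}{I}\right)}{3} = \left(I + I^{2}\right) - \frac{40}{3 I} = I + I^{2} - \frac{40}{3 I}$)
$\left(F{\left(-568 \right)} + l\right) - 2503312 = \left(\left(-568 + \left(-568\right)^{2} - \frac{40}{3 \left(-568\right)}\right) + 1769107\right) - 2503312 = \left(\left(-568 + 322624 - - \frac{5}{213}\right) + 1769107\right) - 2503312 = \left(\left(-568 + 322624 + \frac{5}{213}\right) + 1769107\right) - 2503312 = \left(\frac{68597933}{213} + 1769107\right) - 2503312 = \frac{445417724}{213} - 2503312 = - \frac{87787732}{213}$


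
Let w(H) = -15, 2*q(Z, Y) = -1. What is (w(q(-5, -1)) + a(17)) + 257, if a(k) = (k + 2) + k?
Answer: 278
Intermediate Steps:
q(Z, Y) = -1/2 (q(Z, Y) = (1/2)*(-1) = -1/2)
a(k) = 2 + 2*k (a(k) = (2 + k) + k = 2 + 2*k)
(w(q(-5, -1)) + a(17)) + 257 = (-15 + (2 + 2*17)) + 257 = (-15 + (2 + 34)) + 257 = (-15 + 36) + 257 = 21 + 257 = 278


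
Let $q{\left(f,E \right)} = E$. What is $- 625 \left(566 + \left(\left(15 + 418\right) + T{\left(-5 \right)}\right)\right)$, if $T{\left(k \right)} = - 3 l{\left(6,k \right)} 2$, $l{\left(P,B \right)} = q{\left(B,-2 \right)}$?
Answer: $-631875$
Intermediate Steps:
$l{\left(P,B \right)} = -2$
$T{\left(k \right)} = 12$ ($T{\left(k \right)} = \left(-3\right) \left(-2\right) 2 = 6 \cdot 2 = 12$)
$- 625 \left(566 + \left(\left(15 + 418\right) + T{\left(-5 \right)}\right)\right) = - 625 \left(566 + \left(\left(15 + 418\right) + 12\right)\right) = - 625 \left(566 + \left(433 + 12\right)\right) = - 625 \left(566 + 445\right) = \left(-625\right) 1011 = -631875$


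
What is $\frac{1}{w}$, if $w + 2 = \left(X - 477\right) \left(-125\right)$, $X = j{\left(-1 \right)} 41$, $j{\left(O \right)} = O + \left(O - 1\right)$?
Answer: $\frac{1}{74998} \approx 1.3334 \cdot 10^{-5}$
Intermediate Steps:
$j{\left(O \right)} = -1 + 2 O$ ($j{\left(O \right)} = O + \left(O - 1\right) = O + \left(-1 + O\right) = -1 + 2 O$)
$X = -123$ ($X = \left(-1 + 2 \left(-1\right)\right) 41 = \left(-1 - 2\right) 41 = \left(-3\right) 41 = -123$)
$w = 74998$ ($w = -2 + \left(-123 - 477\right) \left(-125\right) = -2 - -75000 = -2 + 75000 = 74998$)
$\frac{1}{w} = \frac{1}{74998}$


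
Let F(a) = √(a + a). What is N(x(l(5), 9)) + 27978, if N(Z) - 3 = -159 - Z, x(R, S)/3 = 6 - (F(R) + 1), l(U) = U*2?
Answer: 27807 + 6*√5 ≈ 27820.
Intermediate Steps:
F(a) = √2*√a (F(a) = √(2*a) = √2*√a)
l(U) = 2*U
x(R, S) = 15 - 3*√2*√R (x(R, S) = 3*(6 - (√2*√R + 1)) = 3*(6 - (1 + √2*√R)) = 3*(6 + (-1 - √2*√R)) = 3*(5 - √2*√R) = 15 - 3*√2*√R)
N(Z) = -156 - Z (N(Z) = 3 + (-159 - Z) = -156 - Z)
N(x(l(5), 9)) + 27978 = (-156 - (15 - 3*√2*√(2*5))) + 27978 = (-156 - (15 - 3*√2*√10)) + 27978 = (-156 - (15 - 6*√5)) + 27978 = (-156 + (-15 + 6*√5)) + 27978 = (-171 + 6*√5) + 27978 = 27807 + 6*√5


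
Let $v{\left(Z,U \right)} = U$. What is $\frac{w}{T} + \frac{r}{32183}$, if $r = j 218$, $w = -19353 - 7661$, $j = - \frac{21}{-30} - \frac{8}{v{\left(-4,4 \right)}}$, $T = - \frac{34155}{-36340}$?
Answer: $- \frac{1373639088809}{47791755} \approx -28742.0$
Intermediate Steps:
$T = \frac{297}{316}$ ($T = \left(-34155\right) \left(- \frac{1}{36340}\right) = \frac{297}{316} \approx 0.93987$)
$j = - \frac{13}{10}$ ($j = - \frac{21}{-30} - \frac{8}{4} = \left(-21\right) \left(- \frac{1}{30}\right) - 2 = \frac{7}{10} - 2 = - \frac{13}{10} \approx -1.3$)
$w = -27014$
$r = - \frac{1417}{5}$ ($r = \left(- \frac{13}{10}\right) 218 = - \frac{1417}{5} \approx -283.4$)
$\frac{w}{T} + \frac{r}{32183} = - \frac{27014}{\frac{297}{316}} - \frac{1417}{5 \cdot 32183} = \left(-27014\right) \frac{316}{297} - \frac{1417}{160915} = - \frac{8536424}{297} - \frac{1417}{160915} = - \frac{1373639088809}{47791755}$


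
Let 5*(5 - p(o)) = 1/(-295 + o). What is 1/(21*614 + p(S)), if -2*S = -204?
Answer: 965/12447536 ≈ 7.7525e-5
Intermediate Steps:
S = 102 (S = -½*(-204) = 102)
p(o) = 5 - 1/(5*(-295 + o))
1/(21*614 + p(S)) = 1/(21*614 + (-7376 + 25*102)/(5*(-295 + 102))) = 1/(12894 + (⅕)*(-7376 + 2550)/(-193)) = 1/(12894 + (⅕)*(-1/193)*(-4826)) = 1/(12894 + 4826/965) = 1/(12447536/965) = 965/12447536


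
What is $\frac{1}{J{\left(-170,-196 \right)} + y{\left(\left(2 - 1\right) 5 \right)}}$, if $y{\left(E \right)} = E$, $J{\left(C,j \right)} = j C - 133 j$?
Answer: $\frac{1}{59393} \approx 1.6837 \cdot 10^{-5}$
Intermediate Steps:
$J{\left(C,j \right)} = - 133 j + C j$ ($J{\left(C,j \right)} = C j - 133 j = - 133 j + C j$)
$\frac{1}{J{\left(-170,-196 \right)} + y{\left(\left(2 - 1\right) 5 \right)}} = \frac{1}{- 196 \left(-133 - 170\right) + \left(2 - 1\right) 5} = \frac{1}{\left(-196\right) \left(-303\right) + 1 \cdot 5} = \frac{1}{59388 + 5} = \frac{1}{59393}$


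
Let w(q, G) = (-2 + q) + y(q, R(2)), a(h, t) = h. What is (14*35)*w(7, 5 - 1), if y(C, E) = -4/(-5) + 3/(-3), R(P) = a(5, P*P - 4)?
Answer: 2352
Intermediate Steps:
R(P) = 5
y(C, E) = -⅕ (y(C, E) = -4*(-⅕) + 3*(-⅓) = ⅘ - 1 = -⅕)
w(q, G) = -11/5 + q (w(q, G) = (-2 + q) - ⅕ = -11/5 + q)
(14*35)*w(7, 5 - 1) = (14*35)*(-11/5 + 7) = 490*(24/5) = 2352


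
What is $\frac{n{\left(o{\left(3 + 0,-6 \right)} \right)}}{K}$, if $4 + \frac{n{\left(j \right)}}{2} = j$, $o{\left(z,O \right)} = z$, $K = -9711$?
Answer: $\frac{2}{9711} \approx 0.00020595$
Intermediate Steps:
$n{\left(j \right)} = -8 + 2 j$
$\frac{n{\left(o{\left(3 + 0,-6 \right)} \right)}}{K} = \frac{-8 + 2 \left(3 + 0\right)}{-9711} = \left(-8 + 2 \cdot 3\right) \left(- \frac{1}{9711}\right) = \left(-8 + 6\right) \left(- \frac{1}{9711}\right) = \left(-2\right) \left(- \frac{1}{9711}\right) = \frac{2}{9711}$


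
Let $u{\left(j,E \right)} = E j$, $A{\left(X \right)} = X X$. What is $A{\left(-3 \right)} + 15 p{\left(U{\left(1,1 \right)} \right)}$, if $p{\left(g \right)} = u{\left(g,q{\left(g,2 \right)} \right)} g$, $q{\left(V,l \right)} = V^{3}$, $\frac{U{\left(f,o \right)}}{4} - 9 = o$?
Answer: $1536000009$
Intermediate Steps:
$U{\left(f,o \right)} = 36 + 4 o$
$A{\left(X \right)} = X^{2}$
$p{\left(g \right)} = g^{5}$ ($p{\left(g \right)} = g^{3} g g = g^{4} g = g^{5}$)
$A{\left(-3 \right)} + 15 p{\left(U{\left(1,1 \right)} \right)} = \left(-3\right)^{2} + 15 \left(36 + 4 \cdot 1\right)^{5} = 9 + 15 \left(36 + 4\right)^{5} = 9 + 15 \cdot 40^{5} = 9 + 15 \cdot 102400000 = 9 + 1536000000 = 1536000009$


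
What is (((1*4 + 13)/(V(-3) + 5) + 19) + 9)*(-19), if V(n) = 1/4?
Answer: -12464/21 ≈ -593.52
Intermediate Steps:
V(n) = 1/4
(((1*4 + 13)/(V(-3) + 5) + 19) + 9)*(-19) = (((1*4 + 13)/(1/4 + 5) + 19) + 9)*(-19) = (((4 + 13)/(21/4) + 19) + 9)*(-19) = ((17*(4/21) + 19) + 9)*(-19) = ((68/21 + 19) + 9)*(-19) = (467/21 + 9)*(-19) = (656/21)*(-19) = -12464/21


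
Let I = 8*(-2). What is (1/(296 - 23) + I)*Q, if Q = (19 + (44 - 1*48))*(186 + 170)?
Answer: -7773260/91 ≈ -85421.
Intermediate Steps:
Q = 5340 (Q = (19 + (44 - 48))*356 = (19 - 4)*356 = 15*356 = 5340)
I = -16
(1/(296 - 23) + I)*Q = (1/(296 - 23) - 16)*5340 = (1/273 - 16)*5340 = -4367/273*5340 = -7773260/91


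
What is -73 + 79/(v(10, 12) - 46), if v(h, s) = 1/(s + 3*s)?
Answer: -164903/2207 ≈ -74.718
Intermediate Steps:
v(h, s) = 1/(4*s)
-73 + 79/(v(10, 12) - 46) = -73 + 79/((1/4)/12 - 46) = -73 + 79/((1/4)*(1/12) - 46) = -73 + 79/(1/48 - 46) = -73 + 79/(-2207/48) = -73 + 79*(-48/2207) = -73 - 3792/2207 = -164903/2207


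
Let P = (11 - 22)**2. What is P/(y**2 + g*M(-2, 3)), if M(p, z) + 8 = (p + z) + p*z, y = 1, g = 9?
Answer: -121/116 ≈ -1.0431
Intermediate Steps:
M(p, z) = -8 + p + z + p*z (M(p, z) = -8 + ((p + z) + p*z) = -8 + (p + z + p*z) = -8 + p + z + p*z)
P = 121 (P = (-11)**2 = 121)
P/(y**2 + g*M(-2, 3)) = 121/(1**2 + 9*(-8 - 2 + 3 - 2*3)) = 121/(1 + 9*(-8 - 2 + 3 - 6)) = 121/(1 + 9*(-13)) = 121/(1 - 117) = 121/(-116) = 121*(-1/116) = -121/116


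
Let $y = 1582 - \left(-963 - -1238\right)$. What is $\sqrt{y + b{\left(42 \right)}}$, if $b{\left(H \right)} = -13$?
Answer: $\sqrt{1294} \approx 35.972$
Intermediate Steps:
$y = 1307$ ($y = 1582 - \left(-963 + 1238\right) = 1582 - 275 = 1307$)
$\sqrt{y + b{\left(42 \right)}} = \sqrt{1307 - 13} = \sqrt{1294}$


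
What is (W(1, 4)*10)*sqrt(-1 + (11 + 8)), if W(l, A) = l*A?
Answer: 120*sqrt(2) ≈ 169.71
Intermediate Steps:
W(l, A) = A*l
(W(1, 4)*10)*sqrt(-1 + (11 + 8)) = ((4*1)*10)*sqrt(-1 + (11 + 8)) = (4*10)*sqrt(-1 + 19) = 40*sqrt(18) = 40*(3*sqrt(2)) = 120*sqrt(2)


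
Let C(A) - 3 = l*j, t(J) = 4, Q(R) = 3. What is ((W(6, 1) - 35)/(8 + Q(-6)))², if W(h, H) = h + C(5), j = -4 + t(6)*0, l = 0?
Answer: 676/121 ≈ 5.5868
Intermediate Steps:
j = -4 (j = -4 + 4*0 = -4 + 0 = -4)
C(A) = 3 (C(A) = 3 + 0*(-4) = 3 + 0 = 3)
W(h, H) = 3 + h (W(h, H) = h + 3 = 3 + h)
((W(6, 1) - 35)/(8 + Q(-6)))² = (((3 + 6) - 35)/(8 + 3))² = ((9 - 35)/11)² = (-26*1/11)² = (-26/11)² = 676/121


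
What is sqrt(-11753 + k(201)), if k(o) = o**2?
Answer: 2*sqrt(7162) ≈ 169.26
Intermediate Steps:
sqrt(-11753 + k(201)) = sqrt(-11753 + 201**2) = sqrt(-11753 + 40401) = sqrt(28648) = 2*sqrt(7162)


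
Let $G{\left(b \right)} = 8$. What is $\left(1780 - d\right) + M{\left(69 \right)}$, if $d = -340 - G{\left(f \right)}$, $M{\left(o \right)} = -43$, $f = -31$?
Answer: $2085$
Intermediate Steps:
$d = -348$ ($d = -340 - 8 = -348$)
$\left(1780 - d\right) + M{\left(69 \right)} = \left(1780 - -348\right) - 43 = \left(1780 + 348\right) - 43 = 2128 - 43 = 2085$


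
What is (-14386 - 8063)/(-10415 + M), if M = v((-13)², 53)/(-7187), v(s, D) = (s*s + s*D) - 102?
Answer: 161340963/74890021 ≈ 2.1544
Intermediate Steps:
v(s, D) = -102 + s² + D*s (v(s, D) = (s² + D*s) - 102 = -102 + s² + D*s)
M = -37416/7187 (M = (-102 + ((-13)²)² + 53*(-13)²)/(-7187) = (-102 + 169² + 53*169)*(-1/7187) = (-102 + 28561 + 8957)*(-1/7187) = 37416*(-1/7187) = -37416/7187 ≈ -5.2061)
(-14386 - 8063)/(-10415 + M) = (-14386 - 8063)/(-10415 - 37416/7187) = -22449/(-74890021/7187) = -22449*(-7187/74890021) = 161340963/74890021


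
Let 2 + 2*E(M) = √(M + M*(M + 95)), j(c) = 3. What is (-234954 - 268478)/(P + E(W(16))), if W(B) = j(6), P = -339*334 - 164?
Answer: 25370959072/5714452803 + 1006864*√33/17143358409 ≈ 4.4401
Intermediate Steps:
P = -113390 (P = -113226 - 164 = -113390)
W(B) = 3
E(M) = -1 + √(M + M*(95 + M))/2 (E(M) = -1 + √(M + M*(M + 95))/2 = -1 + √(M + M*(95 + M))/2)
(-234954 - 268478)/(P + E(W(16))) = (-234954 - 268478)/(-113390 + (-1 + √(3*(96 + 3))/2)) = -503432/(-113390 + (-1 + √(3*99)/2)) = -503432/(-113390 + (-1 + √297/2)) = -503432/(-113390 + (-1 + (3*√33)/2)) = -503432/(-113390 + (-1 + 3*√33/2)) = -503432/(-113391 + 3*√33/2)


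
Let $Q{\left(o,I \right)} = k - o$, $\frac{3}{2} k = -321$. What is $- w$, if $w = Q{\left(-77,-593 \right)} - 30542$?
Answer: $30679$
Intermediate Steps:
$k = -214$ ($k = \frac{2}{3} \left(-321\right) = -214$)
$Q{\left(o,I \right)} = -214 - o$
$w = -30679$ ($w = \left(-214 - -77\right) - 30542 = \left(-214 + 77\right) - 30542 = -137 - 30542 = -30679$)
$- w = \left(-1\right) \left(-30679\right) = 30679$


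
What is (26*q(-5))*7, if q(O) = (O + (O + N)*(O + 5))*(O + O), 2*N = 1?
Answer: 9100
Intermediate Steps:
N = ½ (N = (½)*1 = ½ ≈ 0.50000)
q(O) = 2*O*(O + (½ + O)*(5 + O)) (q(O) = (O + (O + ½)*(O + 5))*(O + O) = (O + (½ + O)*(5 + O))*(2*O) = 2*O*(O + (½ + O)*(5 + O)))
(26*q(-5))*7 = (26*(-5*(5 + 2*(-5)² + 13*(-5))))*7 = (26*(-5*(5 + 2*25 - 65)))*7 = (26*(-5*(5 + 50 - 65)))*7 = (26*(-5*(-10)))*7 = (26*50)*7 = 1300*7 = 9100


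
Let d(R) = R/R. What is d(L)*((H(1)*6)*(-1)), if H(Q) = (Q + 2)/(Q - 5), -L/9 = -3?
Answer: 9/2 ≈ 4.5000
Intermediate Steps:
L = 27 (L = -9*(-3) = 27)
d(R) = 1
H(Q) = (2 + Q)/(-5 + Q)
d(L)*((H(1)*6)*(-1)) = 1*((((2 + 1)/(-5 + 1))*6)*(-1)) = 1*(((3/(-4))*6)*(-1)) = 1*((-¼*3*6)*(-1)) = 1*(-¾*6*(-1)) = 1*(-9/2*(-1)) = 1*(9/2) = 9/2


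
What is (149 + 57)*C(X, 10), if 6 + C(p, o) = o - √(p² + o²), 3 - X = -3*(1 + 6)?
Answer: -4532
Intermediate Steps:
X = 24 (X = 3 - (-3)*(1 + 6) = 3 - (-3)*7 = 3 - 1*(-21) = 3 + 21 = 24)
C(p, o) = -6 + o - √(o² + p²) (C(p, o) = -6 + (o - √(p² + o²)) = -6 + (o - √(o² + p²)) = -6 + o - √(o² + p²))
(149 + 57)*C(X, 10) = (149 + 57)*(-6 + 10 - √(10² + 24²)) = 206*(-6 + 10 - √(100 + 576)) = 206*(-6 + 10 - √676) = 206*(-6 + 10 - 1*26) = 206*(-6 + 10 - 26) = 206*(-22) = -4532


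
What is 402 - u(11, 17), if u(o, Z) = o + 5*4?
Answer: 371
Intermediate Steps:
u(o, Z) = 20 + o (u(o, Z) = o + 20 = 20 + o)
402 - u(11, 17) = 402 - (20 + 11) = 402 - 1*31 = 402 - 31 = 371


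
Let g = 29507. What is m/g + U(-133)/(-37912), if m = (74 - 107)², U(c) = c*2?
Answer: 3509645/79904956 ≈ 0.043923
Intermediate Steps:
U(c) = 2*c
m = 1089 (m = (-33)² = 1089)
m/g + U(-133)/(-37912) = 1089/29507 + (2*(-133))/(-37912) = 1089*(1/29507) - 266*(-1/37912) = 1089/29507 + 19/2708 = 3509645/79904956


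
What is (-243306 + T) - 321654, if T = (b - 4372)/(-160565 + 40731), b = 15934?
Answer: -33850714101/59917 ≈ -5.6496e+5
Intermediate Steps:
T = -5781/59917 (T = (15934 - 4372)/(-160565 + 40731) = 11562/(-119834) = 11562*(-1/119834) = -5781/59917 ≈ -0.096483)
(-243306 + T) - 321654 = (-243306 - 5781/59917) - 321654 = -14578171383/59917 - 321654 = -33850714101/59917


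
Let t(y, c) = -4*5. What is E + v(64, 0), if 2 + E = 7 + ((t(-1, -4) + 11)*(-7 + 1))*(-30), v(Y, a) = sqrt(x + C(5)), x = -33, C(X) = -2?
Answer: -1615 + I*sqrt(35) ≈ -1615.0 + 5.9161*I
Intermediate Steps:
t(y, c) = -20
v(Y, a) = I*sqrt(35) (v(Y, a) = sqrt(-33 - 2) = sqrt(-35) = I*sqrt(35))
E = -1615 (E = -2 + (7 + ((-20 + 11)*(-7 + 1))*(-30)) = -2 + (7 - 9*(-6)*(-30)) = -2 + (7 + 54*(-30)) = -2 + (7 - 1620) = -2 - 1613 = -1615)
E + v(64, 0) = -1615 + I*sqrt(35)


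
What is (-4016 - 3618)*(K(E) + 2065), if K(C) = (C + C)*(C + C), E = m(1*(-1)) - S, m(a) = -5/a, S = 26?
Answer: -29230586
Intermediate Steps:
E = -21 (E = -5/(1*(-1)) - 1*26 = -5/(-1) - 26 = -5*(-1) - 26 = 5 - 26 = -21)
K(C) = 4*C**2 (K(C) = (2*C)*(2*C) = 4*C**2)
(-4016 - 3618)*(K(E) + 2065) = (-4016 - 3618)*(4*(-21)**2 + 2065) = -7634*(4*441 + 2065) = -7634*(1764 + 2065) = -7634*3829 = -29230586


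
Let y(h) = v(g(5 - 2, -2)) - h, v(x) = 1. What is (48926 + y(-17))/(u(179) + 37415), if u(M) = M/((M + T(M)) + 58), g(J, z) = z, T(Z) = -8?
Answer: 5604088/4284107 ≈ 1.3081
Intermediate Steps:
u(M) = M/(50 + M) (u(M) = M/((M - 8) + 58) = M/((-8 + M) + 58) = M/(50 + M))
y(h) = 1 - h
(48926 + y(-17))/(u(179) + 37415) = (48926 + (1 - 1*(-17)))/(179/(50 + 179) + 37415) = (48926 + (1 + 17))/(179/229 + 37415) = (48926 + 18)/(179*(1/229) + 37415) = 48944/(179/229 + 37415) = 48944/(8568214/229) = 48944*(229/8568214) = 5604088/4284107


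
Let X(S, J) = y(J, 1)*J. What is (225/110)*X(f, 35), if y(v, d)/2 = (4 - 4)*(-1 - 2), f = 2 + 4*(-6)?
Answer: 0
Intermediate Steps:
f = -22 (f = 2 - 24 = -22)
y(v, d) = 0 (y(v, d) = 2*((4 - 4)*(-1 - 2)) = 2*(0*(-3)) = 2*0 = 0)
X(S, J) = 0 (X(S, J) = 0*J = 0)
(225/110)*X(f, 35) = (225/110)*0 = (225*(1/110))*0 = (45/22)*0 = 0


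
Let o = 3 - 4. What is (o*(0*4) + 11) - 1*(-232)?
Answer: 243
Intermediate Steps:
o = -1
(o*(0*4) + 11) - 1*(-232) = (-0*4 + 11) - 1*(-232) = (-1*0 + 11) + 232 = (0 + 11) + 232 = 11 + 232 = 243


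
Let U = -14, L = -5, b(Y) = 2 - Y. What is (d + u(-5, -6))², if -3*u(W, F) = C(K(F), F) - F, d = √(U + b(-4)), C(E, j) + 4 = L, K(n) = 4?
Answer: -7 + 4*I*√2 ≈ -7.0 + 5.6569*I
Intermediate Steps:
C(E, j) = -9 (C(E, j) = -4 - 5 = -9)
d = 2*I*√2 (d = √(-14 + (2 - 1*(-4))) = √(-14 + (2 + 4)) = √(-14 + 6) = √(-8) = 2*I*√2 ≈ 2.8284*I)
u(W, F) = 3 + F/3 (u(W, F) = -(-9 - F)/3 = 3 + F/3)
(d + u(-5, -6))² = (2*I*√2 + (3 + (⅓)*(-6)))² = (2*I*√2 + (3 - 2))² = (2*I*√2 + 1)² = (1 + 2*I*√2)²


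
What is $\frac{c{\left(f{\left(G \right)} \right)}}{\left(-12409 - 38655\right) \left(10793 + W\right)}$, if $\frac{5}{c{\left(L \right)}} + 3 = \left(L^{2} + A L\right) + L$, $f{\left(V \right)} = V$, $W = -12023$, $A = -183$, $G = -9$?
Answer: $\frac{1}{21555952704} \approx 4.6391 \cdot 10^{-11}$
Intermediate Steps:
$c{\left(L \right)} = \frac{5}{-3 + L^{2} - 182 L}$ ($c{\left(L \right)} = \frac{5}{-3 + \left(\left(L^{2} - 183 L\right) + L\right)} = \frac{5}{-3 + \left(L^{2} - 182 L\right)} = \frac{5}{-3 + L^{2} - 182 L}$)
$\frac{c{\left(f{\left(G \right)} \right)}}{\left(-12409 - 38655\right) \left(10793 + W\right)} = \frac{5 \frac{1}{-3 + \left(-9\right)^{2} - -1638}}{\left(-12409 - 38655\right) \left(10793 - 12023\right)} = \frac{5 \frac{1}{-3 + 81 + 1638}}{\left(-51064\right) \left(-1230\right)} = \frac{5 \cdot \frac{1}{1716}}{62808720} = 5 \cdot \frac{1}{1716} \cdot \frac{1}{62808720} = \frac{5}{1716} \cdot \frac{1}{62808720} = \frac{1}{21555952704}$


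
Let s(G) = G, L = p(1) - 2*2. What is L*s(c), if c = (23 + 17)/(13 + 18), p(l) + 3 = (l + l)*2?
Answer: -120/31 ≈ -3.8710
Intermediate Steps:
p(l) = -3 + 4*l (p(l) = -3 + (l + l)*2 = -3 + (2*l)*2 = -3 + 4*l)
L = -3 (L = (-3 + 4*1) - 2*2 = (-3 + 4) - 4 = 1 - 4 = -3)
c = 40/31 ≈ 1.2903
L*s(c) = -3*40/31 = -120/31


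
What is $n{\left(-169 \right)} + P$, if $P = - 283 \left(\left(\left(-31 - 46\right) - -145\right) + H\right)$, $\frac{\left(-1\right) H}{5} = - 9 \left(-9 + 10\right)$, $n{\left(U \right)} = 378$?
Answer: $-31601$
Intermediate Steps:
$H = 45$ ($H = - 5 \left(- 9 \left(-9 + 10\right)\right) = - 5 \left(\left(-9\right) 1\right) = \left(-5\right) \left(-9\right) = 45$)
$P = -31979$ ($P = - 283 \left(\left(\left(-31 - 46\right) - -145\right) + 45\right) = - 283 \left(\left(-77 + 145\right) + 45\right) = - 283 \left(68 + 45\right) = \left(-283\right) 113 = -31979$)
$n{\left(-169 \right)} + P = 378 - 31979 = -31601$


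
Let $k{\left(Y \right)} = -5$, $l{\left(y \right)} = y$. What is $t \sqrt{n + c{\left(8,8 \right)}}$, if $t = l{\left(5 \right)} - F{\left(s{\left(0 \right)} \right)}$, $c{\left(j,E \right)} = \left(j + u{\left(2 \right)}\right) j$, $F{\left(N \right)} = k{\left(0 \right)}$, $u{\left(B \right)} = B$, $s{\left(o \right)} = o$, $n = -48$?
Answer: $40 \sqrt{2} \approx 56.569$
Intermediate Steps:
$F{\left(N \right)} = -5$
$c{\left(j,E \right)} = j \left(2 + j\right)$ ($c{\left(j,E \right)} = \left(j + 2\right) j = \left(2 + j\right) j = j \left(2 + j\right)$)
$t = 10$ ($t = 5 - -5 = 5 + 5 = 10$)
$t \sqrt{n + c{\left(8,8 \right)}} = 10 \sqrt{-48 + 8 \left(2 + 8\right)} = 10 \sqrt{-48 + 8 \cdot 10} = 10 \sqrt{-48 + 80} = 10 \sqrt{32} = 10 \cdot 4 \sqrt{2} = 40 \sqrt{2}$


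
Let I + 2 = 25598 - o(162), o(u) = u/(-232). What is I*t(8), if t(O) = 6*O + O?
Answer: 41569038/29 ≈ 1.4334e+6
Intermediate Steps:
t(O) = 7*O
o(u) = -u/232 (o(u) = u*(-1/232) = -u/232)
I = 2969217/116 (I = -2 + (25598 - (-1)*162/232) = -2 + (25598 - 1*(-81/116)) = -2 + (25598 + 81/116) = -2 + 2969449/116 = 2969217/116 ≈ 25597.)
I*t(8) = 2969217*(7*8)/116 = (2969217/116)*56 = 41569038/29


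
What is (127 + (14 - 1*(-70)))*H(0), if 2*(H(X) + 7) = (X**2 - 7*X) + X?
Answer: -1477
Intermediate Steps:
H(X) = -7 + X**2/2 - 3*X (H(X) = -7 + ((X**2 - 7*X) + X)/2 = -7 + (X**2 - 6*X)/2 = -7 + (X**2/2 - 3*X) = -7 + X**2/2 - 3*X)
(127 + (14 - 1*(-70)))*H(0) = (127 + (14 - 1*(-70)))*(-7 + (1/2)*0**2 - 3*0) = (127 + (14 + 70))*(-7 + (1/2)*0 + 0) = (127 + 84)*(-7 + 0 + 0) = 211*(-7) = -1477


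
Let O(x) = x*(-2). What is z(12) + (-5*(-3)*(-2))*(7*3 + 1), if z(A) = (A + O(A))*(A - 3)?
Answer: -768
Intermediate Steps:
O(x) = -2*x
z(A) = -A*(-3 + A) (z(A) = (A - 2*A)*(A - 3) = (-A)*(-3 + A) = -A*(-3 + A))
z(12) + (-5*(-3)*(-2))*(7*3 + 1) = 12*(3 - 1*12) + (-5*(-3)*(-2))*(7*3 + 1) = 12*(3 - 12) + (15*(-2))*(21 + 1) = 12*(-9) - 30*22 = -108 - 660 = -768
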